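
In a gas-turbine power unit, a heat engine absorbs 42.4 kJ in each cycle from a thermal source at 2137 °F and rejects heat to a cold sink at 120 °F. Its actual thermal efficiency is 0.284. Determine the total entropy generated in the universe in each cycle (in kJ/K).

ΔS_univ ≈ 0.0649 kJ/K

T_H = 2137 °F → (2137 − 32) × 5/9 = 1169.44 °C = 1442.59 K.
T_C = 120 °F → (120 − 32) × 5/9 = 48.89 °C = 322.04 K.
W = η·Q_H = 0.284 × 42.4 = 12.04 kJ, so Q_C = Q_H − W = 30.36 kJ.
The hot reservoir loses entropy Q_H/T_H = 42.4/1442.59 = 0.02939 kJ/K; the cold reservoir gains Q_C/T_C = 30.36/322.04 = 0.09427 kJ/K.
ΔS_univ = −Q_H/T_H + Q_C/T_C = 0.0649 kJ/K (> 0, since η = 0.284 < η_Carnot = 0.777).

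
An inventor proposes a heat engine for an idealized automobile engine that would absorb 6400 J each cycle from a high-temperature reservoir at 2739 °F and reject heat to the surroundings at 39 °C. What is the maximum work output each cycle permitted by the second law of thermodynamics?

T_H = 2739 °F → (2739 − 32) × 5/9 = 1503.89 °C = 1777.04 K.
T_C = 39 °C → 39 + 273.15 = 312.15 K.
No engine can exceed the Carnot limit: η_max = 1 − T_C/T_H = 1 − 312.15/1777.04 = 0.8243.
W_max = η_max · Q_H = 0.8243 × 6400 = 5276 J.

W_max ≈ 5276 J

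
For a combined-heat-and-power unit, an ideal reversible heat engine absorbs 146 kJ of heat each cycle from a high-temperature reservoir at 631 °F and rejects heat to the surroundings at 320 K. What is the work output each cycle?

W ≈ 68.9 kJ

T_H = 631 °F → (631 − 32) × 5/9 = 332.78 °C = 605.93 K.
Carnot efficiency: η = 1 − T_C/T_H = 1 − 320.00/605.93 = 0.4719.
W = η·Q_H = 0.4719 × 146 = 68.9 kJ.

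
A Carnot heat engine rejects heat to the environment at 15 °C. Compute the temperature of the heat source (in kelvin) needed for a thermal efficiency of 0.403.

T_C = 15 °C → 15 + 273.15 = 288.15 K.
From η = 1 − T_C/T_H, solving for T_H gives T_H = T_C/(1 − η) = 288.15/(1 − 0.403) = 482.7 K.

T_H ≈ 482.7 K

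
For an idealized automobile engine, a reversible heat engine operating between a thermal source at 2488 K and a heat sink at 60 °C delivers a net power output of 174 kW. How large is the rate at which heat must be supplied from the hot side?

T_C = 60 °C → 60 + 273.15 = 333.15 K.
For a reversible engine, η = 1 − T_C/T_H = 1 − 333.15/2488.00 = 0.8661.
Q_H = W/η = 174/0.8661 = 201 kW.

Q̇_H ≈ 201 kW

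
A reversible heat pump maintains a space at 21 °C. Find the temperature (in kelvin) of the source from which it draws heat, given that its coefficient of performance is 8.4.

T_C ≈ 259 K

T_H = 21 °C → 21 + 273.15 = 294.15 K.
COP_HP = T_H/(T_H − T_C) ⇒ T_C = T_H·(COP_HP − 1)/COP_HP = 294.15 × (8.4 − 1)/8.4 = 259 K.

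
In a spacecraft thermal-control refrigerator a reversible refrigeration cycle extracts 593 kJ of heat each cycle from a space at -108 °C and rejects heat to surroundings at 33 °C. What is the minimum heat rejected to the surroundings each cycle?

Q_H ≈ 1100 kJ

T_H = 33 °C → 33 + 273.15 = 306.15 K.
T_C = -108 °C → -108 + 273.15 = 165.15 K.
For a reversible cycle Q_H/Q_C = T_H/T_C, so Q_H = Q_C·T_H/T_C = 593 × 306.15/165.15 = 1100 kJ.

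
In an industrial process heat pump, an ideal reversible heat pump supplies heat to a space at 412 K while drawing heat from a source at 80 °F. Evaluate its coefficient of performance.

T_C = 80 °F → (80 − 32) × 5/9 = 26.67 °C = 299.82 K.
For a reversible heat pump, COP_HP = T_H/(T_H − T_C) = 412.00/(412.00 − 299.82) = 3.67.

COP_HP ≈ 3.67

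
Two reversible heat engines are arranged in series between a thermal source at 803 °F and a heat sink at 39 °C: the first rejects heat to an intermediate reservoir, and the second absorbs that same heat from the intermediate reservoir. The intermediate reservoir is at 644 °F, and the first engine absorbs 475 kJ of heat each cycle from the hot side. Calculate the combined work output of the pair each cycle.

W_total ≈ 263.6 kJ

T_H = 803 °F → (803 − 32) × 5/9 = 428.33 °C = 701.48 K.
T_C = 39 °C → 39 + 273.15 = 312.15 K.
Two reversible stages in series are equivalent to a single Carnot engine between T_H and T_C, so η_total = 1 − T_C/T_H = 1 − 312.15/701.48 = 0.5550.
W_total = η_total · Q_H = 0.5550 × 475 = 263.6 kJ.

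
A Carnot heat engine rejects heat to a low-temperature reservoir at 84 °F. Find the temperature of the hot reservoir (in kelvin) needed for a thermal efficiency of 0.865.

T_C = 84 °F → (84 − 32) × 5/9 = 28.89 °C = 302.04 K.
From η = 1 − T_C/T_H, solving for T_H gives T_H = T_C/(1 − η) = 302.04/(1 − 0.865) = 2237 K.

T_H ≈ 2237 K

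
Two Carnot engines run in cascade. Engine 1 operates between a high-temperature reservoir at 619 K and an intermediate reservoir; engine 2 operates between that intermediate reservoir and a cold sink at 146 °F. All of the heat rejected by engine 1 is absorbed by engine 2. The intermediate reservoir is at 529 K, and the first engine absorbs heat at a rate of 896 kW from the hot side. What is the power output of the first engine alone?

Ẇ₁ ≈ 130 kW

T_C = 146 °F → (146 − 32) × 5/9 = 63.33 °C = 336.48 K.
First-stage efficiency η₁ = 1 − T_m/T_H = 1 − 529.00/619.00 = 0.1454.
W₁ = η₁·Q_H = 0.1454 × 896 = 130 kW.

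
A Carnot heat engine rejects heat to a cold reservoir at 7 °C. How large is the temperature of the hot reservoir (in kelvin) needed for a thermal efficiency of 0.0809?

T_C = 7 °C → 7 + 273.15 = 280.15 K.
From η = 1 − T_C/T_H, solving for T_H gives T_H = T_C/(1 − η) = 280.15/(1 − 0.0809) = 304.8 K.

T_H ≈ 304.8 K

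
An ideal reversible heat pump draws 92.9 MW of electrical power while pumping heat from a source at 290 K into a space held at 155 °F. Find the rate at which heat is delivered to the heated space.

T_H = 155 °F → (155 − 32) × 5/9 = 68.33 °C = 341.48 K.
Reversible heating COP: COP_HP = T_H/(T_H − T_C) = 341.48/51.48 = 6.6329.
Q_H = COP_HP · W = 6.6329 × 92.9 = 616 MW.

Q̇_H ≈ 616 MW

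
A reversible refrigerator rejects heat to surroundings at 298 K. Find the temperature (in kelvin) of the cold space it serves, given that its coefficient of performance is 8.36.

COP_R = T_C/(T_H − T_C) ⇒ T_C = T_H·COP_R/(1 + COP_R) = 298.00 × 8.36/(1 + 8.36) = 266.2 K.

T_C ≈ 266.2 K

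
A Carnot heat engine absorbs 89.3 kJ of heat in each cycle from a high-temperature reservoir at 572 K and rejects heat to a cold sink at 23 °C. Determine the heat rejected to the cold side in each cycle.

Q_C ≈ 46.2 kJ

T_C = 23 °C → 23 + 273.15 = 296.15 K.
For a reversible engine, η = 1 − T_C/T_H = 1 − 296.15/572.00 = 0.4823.
For a reversible cycle Q_C/Q_H = T_C/T_H, so Q_C = 89.3 × 296.15/572.00 = 46.2 kJ.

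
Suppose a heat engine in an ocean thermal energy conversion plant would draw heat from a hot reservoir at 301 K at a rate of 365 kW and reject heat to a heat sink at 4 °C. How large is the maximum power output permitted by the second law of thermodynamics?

Ẇ_max ≈ 28.92 kW

T_C = 4 °C → 4 + 273.15 = 277.15 K.
The second-law ceiling is the Carnot efficiency, η_max = 1 − T_C/T_H = 1 − 277.15/301.00 = 0.0792.
W_max = η_max · Q_H = 0.0792 × 365 = 28.92 kW.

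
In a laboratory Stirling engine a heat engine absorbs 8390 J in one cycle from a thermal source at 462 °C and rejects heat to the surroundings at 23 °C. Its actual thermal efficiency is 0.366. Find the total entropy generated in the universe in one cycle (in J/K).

T_H = 462 °C → 462 + 273.15 = 735.15 K.
T_C = 23 °C → 23 + 273.15 = 296.15 K.
W = η·Q_H = 0.366 × 8390 = 3071 J, so Q_C = Q_H − W = 5319 J.
The hot reservoir loses entropy Q_H/T_H = 8390/735.15 = 11.41 J/K; the cold reservoir gains Q_C/T_C = 5319/296.15 = 17.96 J/K.
ΔS_univ = −Q_H/T_H + Q_C/T_C = 6.55 J/K (> 0, since η = 0.366 < η_Carnot = 0.597).

ΔS_univ ≈ 6.55 J/K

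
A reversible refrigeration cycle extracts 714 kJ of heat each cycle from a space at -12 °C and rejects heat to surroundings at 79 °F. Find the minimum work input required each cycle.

T_H = 79 °F → (79 − 32) × 5/9 = 26.11 °C = 299.26 K.
T_C = -12 °C → -12 + 273.15 = 261.15 K.
COP_R = T_C/(T_H − T_C) = 261.15/38.11 = 6.8523.
W = Q_C/COP_R = 714/6.8523 = 104 kJ.

W_in ≈ 104 kJ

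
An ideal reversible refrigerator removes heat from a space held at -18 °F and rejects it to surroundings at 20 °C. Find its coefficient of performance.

COP_R ≈ 5.14

T_H = 20 °C → 20 + 273.15 = 293.15 K.
T_C = -18 °F → (-18 − 32) × 5/9 = -27.78 °C = 245.37 K.
Carnot COP: COP_R = T_C/(T_H − T_C) = 245.37/(293.15 − 245.37) = 5.14.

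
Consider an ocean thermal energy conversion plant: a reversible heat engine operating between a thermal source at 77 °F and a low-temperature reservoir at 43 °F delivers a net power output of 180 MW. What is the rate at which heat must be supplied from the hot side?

T_H = 77 °F → (77 − 32) × 5/9 = 25.00 °C = 298.15 K.
T_C = 43 °F → (43 − 32) × 5/9 = 6.11 °C = 279.26 K.
η_rev = 1 − T_C/T_H = 1 − 279.26/298.15 = 0.0634.
Q_H = W/η = 180/0.0634 = 2840 MW.

Q̇_H ≈ 2840 MW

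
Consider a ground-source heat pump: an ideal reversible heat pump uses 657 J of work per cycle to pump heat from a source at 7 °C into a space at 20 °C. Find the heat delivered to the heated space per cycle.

Q_H ≈ 14800 J

T_H = 20 °C → 20 + 273.15 = 293.15 K.
T_C = 7 °C → 7 + 273.15 = 280.15 K.
The Carnot heat-pump COP is COP_HP = T_H/(T_H − T_C) = 293.15/13.00 = 22.5500.
Q_H = COP_HP · W = 22.5500 × 657 = 14800 J.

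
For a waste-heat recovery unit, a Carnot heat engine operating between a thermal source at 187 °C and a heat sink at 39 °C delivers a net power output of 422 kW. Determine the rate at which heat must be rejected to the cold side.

Q̇_C ≈ 890 kW

T_H = 187 °C → 187 + 273.15 = 460.15 K.
T_C = 39 °C → 39 + 273.15 = 312.15 K.
η_rev = 1 − T_C/T_H = 1 − 312.15/460.15 = 0.3216.
Since Q_C/Q_H = T_C/T_H and Q_H = W/η, Q_C = W·T_C/(T_H − T_C) = 422 × 312.15/148.00 = 890 kW.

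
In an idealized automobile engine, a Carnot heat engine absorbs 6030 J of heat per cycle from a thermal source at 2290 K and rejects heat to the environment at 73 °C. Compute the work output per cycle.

T_C = 73 °C → 73 + 273.15 = 346.15 K.
Since the cycle is reversible, η = 1 − T_C/T_H = 1 − 346.15/2290.00 = 0.8488.
W = η·Q_H = 0.8488 × 6030 = 5120 J.

W ≈ 5120 J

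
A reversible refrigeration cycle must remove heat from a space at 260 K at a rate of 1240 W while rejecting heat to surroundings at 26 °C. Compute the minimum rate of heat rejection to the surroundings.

Q̇_H ≈ 1427 W

T_H = 26 °C → 26 + 273.15 = 299.15 K.
For a reversible cycle Q_H/Q_C = T_H/T_C, so Q_H = Q_C·T_H/T_C = 1240 × 299.15/260.00 = 1427 W.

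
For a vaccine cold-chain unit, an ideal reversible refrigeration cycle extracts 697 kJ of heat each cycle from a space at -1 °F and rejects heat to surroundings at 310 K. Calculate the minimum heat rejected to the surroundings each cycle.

T_C = -1 °F → (-1 − 32) × 5/9 = -18.33 °C = 254.82 K.
For a reversible cycle Q_H/Q_C = T_H/T_C, so Q_H = Q_C·T_H/T_C = 697 × 310.00/254.82 = 848 kJ.

Q_H ≈ 848 kJ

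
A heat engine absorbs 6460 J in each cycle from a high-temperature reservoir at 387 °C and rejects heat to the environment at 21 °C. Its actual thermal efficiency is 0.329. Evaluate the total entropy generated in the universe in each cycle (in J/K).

ΔS_univ ≈ 4.95 J/K

T_H = 387 °C → 387 + 273.15 = 660.15 K.
T_C = 21 °C → 21 + 273.15 = 294.15 K.
W = η·Q_H = 0.329 × 6460 = 2125 J, so Q_C = Q_H − W = 4335 J.
The hot reservoir loses entropy Q_H/T_H = 6460/660.15 = 9.786 J/K; the cold reservoir gains Q_C/T_C = 4335/294.15 = 14.74 J/K.
ΔS_univ = −Q_H/T_H + Q_C/T_C = 4.95 J/K (> 0, since η = 0.329 < η_Carnot = 0.554).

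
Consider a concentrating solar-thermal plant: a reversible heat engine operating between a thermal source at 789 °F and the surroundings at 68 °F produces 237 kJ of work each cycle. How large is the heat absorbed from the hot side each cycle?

Q_H ≈ 410.5 kJ

T_H = 789 °F → (789 − 32) × 5/9 = 420.56 °C = 693.71 K.
T_C = 68 °F → (68 − 32) × 5/9 = 20.00 °C = 293.15 K.
Carnot efficiency: η = 1 − T_C/T_H = 1 − 293.15/693.71 = 0.5774.
Q_H = W/η = 237/0.5774 = 410.5 kJ.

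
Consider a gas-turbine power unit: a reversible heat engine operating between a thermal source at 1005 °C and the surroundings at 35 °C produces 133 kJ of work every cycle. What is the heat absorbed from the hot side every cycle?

T_H = 1005 °C → 1005 + 273.15 = 1278.15 K.
T_C = 35 °C → 35 + 273.15 = 308.15 K.
Since the cycle is reversible, η = 1 − T_C/T_H = 1 − 308.15/1278.15 = 0.7589.
Q_H = W/η = 133/0.7589 = 175 kJ.

Q_H ≈ 175 kJ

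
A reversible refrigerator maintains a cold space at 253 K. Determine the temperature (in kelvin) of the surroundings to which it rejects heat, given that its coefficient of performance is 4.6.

T_H ≈ 308 K

COP_R = T_C/(T_H − T_C) ⇒ T_H = T_C·(1 + 1/COP_R) = 253.00 × (1 + 1/4.6) = 308 K.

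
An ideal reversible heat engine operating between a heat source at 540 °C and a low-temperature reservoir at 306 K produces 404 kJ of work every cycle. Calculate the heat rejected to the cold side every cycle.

Q_C ≈ 244 kJ

T_H = 540 °C → 540 + 273.15 = 813.15 K.
Carnot efficiency: η = 1 − T_C/T_H = 1 − 306.00/813.15 = 0.6237.
Since Q_C/Q_H = T_C/T_H and Q_H = W/η, Q_C = W·T_C/(T_H − T_C) = 404 × 306.00/507.15 = 244 kJ.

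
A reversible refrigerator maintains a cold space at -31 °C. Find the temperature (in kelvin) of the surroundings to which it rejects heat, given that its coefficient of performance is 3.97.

T_C = -31 °C → -31 + 273.15 = 242.15 K.
COP_R = T_C/(T_H − T_C) ⇒ T_H = T_C·(1 + 1/COP_R) = 242.15 × (1 + 1/3.97) = 303 K.

T_H ≈ 303 K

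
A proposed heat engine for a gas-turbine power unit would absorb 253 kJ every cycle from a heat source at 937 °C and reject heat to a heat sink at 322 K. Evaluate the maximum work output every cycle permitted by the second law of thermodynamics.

T_H = 937 °C → 937 + 273.15 = 1210.15 K.
The second-law ceiling is the Carnot efficiency, η_max = 1 − T_C/T_H = 1 − 322.00/1210.15 = 0.7339.
W_max = η_max · Q_H = 0.7339 × 253 = 186 kJ.

W_max ≈ 186 kJ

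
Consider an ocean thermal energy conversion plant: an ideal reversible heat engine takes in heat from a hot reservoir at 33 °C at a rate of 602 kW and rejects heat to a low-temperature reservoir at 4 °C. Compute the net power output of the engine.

Ẇ ≈ 57.0 kW

T_H = 33 °C → 33 + 273.15 = 306.15 K.
T_C = 4 °C → 4 + 273.15 = 277.15 K.
Carnot efficiency: η = 1 − T_C/T_H = 1 − 277.15/306.15 = 0.0947.
W = η·Q_H = 0.0947 × 602 = 57.0 kW.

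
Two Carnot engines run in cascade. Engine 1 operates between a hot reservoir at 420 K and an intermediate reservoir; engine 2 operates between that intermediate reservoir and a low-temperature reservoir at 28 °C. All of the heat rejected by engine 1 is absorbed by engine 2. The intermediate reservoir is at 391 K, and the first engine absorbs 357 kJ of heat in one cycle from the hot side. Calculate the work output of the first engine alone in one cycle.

W₁ ≈ 24.6 kJ

T_C = 28 °C → 28 + 273.15 = 301.15 K.
First-stage efficiency η₁ = 1 − T_m/T_H = 1 − 391.00/420.00 = 0.0690.
W₁ = η₁·Q_H = 0.0690 × 357 = 24.6 kJ.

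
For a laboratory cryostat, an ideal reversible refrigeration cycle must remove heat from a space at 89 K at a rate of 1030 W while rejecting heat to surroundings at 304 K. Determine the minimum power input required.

COP_R = T_C/(T_H − T_C) = 89.00/215.00 = 0.4140.
W = Q_C/COP_R = 1030/0.4140 = 2490 W.

Ẇ_in ≈ 2490 W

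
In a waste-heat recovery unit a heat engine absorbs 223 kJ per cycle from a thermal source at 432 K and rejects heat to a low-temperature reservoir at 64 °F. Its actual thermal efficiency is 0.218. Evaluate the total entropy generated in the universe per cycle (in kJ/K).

T_C = 64 °F → (64 − 32) × 5/9 = 17.78 °C = 290.93 K.
W = η·Q_H = 0.218 × 223 = 48.61 kJ, so Q_C = Q_H − W = 174.4 kJ.
Entropy balance on the reservoirs: −Q_H/T_H = -0.5162 kJ/K, +Q_C/T_C = 0.5994 kJ/K.
ΔS_univ = −Q_H/T_H + Q_C/T_C = 0.0832 kJ/K (> 0, since η = 0.218 < η_Carnot = 0.327).

ΔS_univ ≈ 0.0832 kJ/K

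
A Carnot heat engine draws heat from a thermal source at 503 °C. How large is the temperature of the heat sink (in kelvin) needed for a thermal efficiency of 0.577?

T_C ≈ 328 K

T_H = 503 °C → 503 + 273.15 = 776.15 K.
From η = 1 − T_C/T_H, T_C = T_H·(1 − η) = 776.15 × (1 − 0.577) = 328 K.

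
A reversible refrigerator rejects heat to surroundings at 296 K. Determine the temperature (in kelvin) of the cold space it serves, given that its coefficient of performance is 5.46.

T_C ≈ 250 K

COP_R = T_C/(T_H − T_C) ⇒ T_C = T_H·COP_R/(1 + COP_R) = 296.00 × 5.46/(1 + 5.46) = 250 K.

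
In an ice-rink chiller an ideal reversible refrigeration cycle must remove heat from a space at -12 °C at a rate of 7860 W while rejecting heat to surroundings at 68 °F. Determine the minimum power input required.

T_H = 68 °F → (68 − 32) × 5/9 = 20.00 °C = 293.15 K.
T_C = -12 °C → -12 + 273.15 = 261.15 K.
For a reversible refrigerator, COP_R = T_C/(T_H − T_C) = 261.15/32.00 = 8.1609.
W = Q_C/COP_R = 7860/8.1609 = 963 W.

Ẇ_in ≈ 963 W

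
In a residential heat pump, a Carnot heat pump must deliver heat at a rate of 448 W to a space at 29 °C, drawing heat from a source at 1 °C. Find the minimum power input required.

T_H = 29 °C → 29 + 273.15 = 302.15 K.
T_C = 1 °C → 1 + 273.15 = 274.15 K.
The Carnot heat-pump COP is COP_HP = T_H/(T_H − T_C) = 302.15/28.00 = 10.7911.
W = Q_H/COP_HP = 448/10.7911 = 41.52 W.

Ẇ_in ≈ 41.52 W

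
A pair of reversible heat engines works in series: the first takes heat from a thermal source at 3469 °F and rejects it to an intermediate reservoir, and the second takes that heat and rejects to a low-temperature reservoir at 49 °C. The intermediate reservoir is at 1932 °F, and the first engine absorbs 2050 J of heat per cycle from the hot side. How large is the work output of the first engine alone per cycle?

W₁ ≈ 802 J

T_H = 3469 °F → (3469 − 32) × 5/9 = 1909.44 °C = 2182.59 K.
T_C = 49 °C → 49 + 273.15 = 322.15 K.
T_m = 1932 °F → (1932 − 32) × 5/9 = 1055.56 °C = 1328.71 K.
First-stage efficiency η₁ = 1 − T_m/T_H = 1 − 1328.71/2182.59 = 0.3912.
W₁ = η₁·Q_H = 0.3912 × 2050 = 802 J.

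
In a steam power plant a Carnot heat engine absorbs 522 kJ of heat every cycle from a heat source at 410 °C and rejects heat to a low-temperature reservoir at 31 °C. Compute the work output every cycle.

W ≈ 289.6 kJ

T_H = 410 °C → 410 + 273.15 = 683.15 K.
T_C = 31 °C → 31 + 273.15 = 304.15 K.
Since the cycle is reversible, η = 1 − T_C/T_H = 1 − 304.15/683.15 = 0.5548.
W = η·Q_H = 0.5548 × 522 = 289.6 kJ.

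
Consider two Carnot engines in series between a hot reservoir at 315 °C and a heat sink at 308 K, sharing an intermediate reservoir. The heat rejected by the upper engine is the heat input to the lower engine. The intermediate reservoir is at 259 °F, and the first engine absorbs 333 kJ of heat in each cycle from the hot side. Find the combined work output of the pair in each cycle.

T_H = 315 °C → 315 + 273.15 = 588.15 K.
Two reversible stages in series are equivalent to a single Carnot engine between T_H and T_C, so η_total = 1 − T_C/T_H = 1 − 308.00/588.15 = 0.4763.
W_total = η_total · Q_H = 0.4763 × 333 = 159 kJ.

W_total ≈ 159 kJ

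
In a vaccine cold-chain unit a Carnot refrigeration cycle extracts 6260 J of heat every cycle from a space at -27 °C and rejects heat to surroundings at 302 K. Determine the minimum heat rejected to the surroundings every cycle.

T_C = -27 °C → -27 + 273.15 = 246.15 K.
For a reversible cycle Q_H/Q_C = T_H/T_C, so Q_H = Q_C·T_H/T_C = 6260 × 302.00/246.15 = 7680 J.

Q_H ≈ 7680 J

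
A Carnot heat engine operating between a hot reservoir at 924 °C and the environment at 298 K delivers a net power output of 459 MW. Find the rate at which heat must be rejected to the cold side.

Q̇_C ≈ 152.1 MW

T_H = 924 °C → 924 + 273.15 = 1197.15 K.
Since the cycle is reversible, η = 1 − T_C/T_H = 1 − 298.00/1197.15 = 0.7511.
Since Q_C/Q_H = T_C/T_H and Q_H = W/η, Q_C = W·T_C/(T_H − T_C) = 459 × 298.00/899.15 = 152.1 MW.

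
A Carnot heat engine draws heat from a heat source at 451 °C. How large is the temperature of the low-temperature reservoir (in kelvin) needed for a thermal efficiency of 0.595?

T_H = 451 °C → 451 + 273.15 = 724.15 K.
From η = 1 − T_C/T_H, T_C = T_H·(1 − η) = 724.15 × (1 − 0.595) = 293 K.

T_C ≈ 293 K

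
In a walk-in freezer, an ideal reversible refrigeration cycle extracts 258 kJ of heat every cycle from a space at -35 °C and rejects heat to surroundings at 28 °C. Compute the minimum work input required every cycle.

T_H = 28 °C → 28 + 273.15 = 301.15 K.
T_C = -35 °C → -35 + 273.15 = 238.15 K.
COP_R = T_C/(T_H − T_C) = 238.15/63.00 = 3.7802.
W = Q_C/COP_R = 258/3.7802 = 68.25 kJ.

W_in ≈ 68.25 kJ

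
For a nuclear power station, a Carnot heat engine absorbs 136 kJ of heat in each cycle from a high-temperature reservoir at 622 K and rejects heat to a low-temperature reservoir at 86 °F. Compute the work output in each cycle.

W ≈ 69.7 kJ

T_C = 86 °F → (86 − 32) × 5/9 = 30.00 °C = 303.15 K.
Carnot efficiency: η = 1 − T_C/T_H = 1 − 303.15/622.00 = 0.5126.
W = η·Q_H = 0.5126 × 136 = 69.7 kJ.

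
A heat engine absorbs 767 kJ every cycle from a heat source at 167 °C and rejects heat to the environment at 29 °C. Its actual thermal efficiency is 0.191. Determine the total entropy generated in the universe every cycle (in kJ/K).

ΔS_univ ≈ 0.3110 kJ/K

T_H = 167 °C → 167 + 273.15 = 440.15 K.
T_C = 29 °C → 29 + 273.15 = 302.15 K.
W = η·Q_H = 0.191 × 767 = 146.5 kJ, so Q_C = Q_H − W = 620.5 kJ.
The hot reservoir loses entropy Q_H/T_H = 767/440.15 = 1.743 kJ/K; the cold reservoir gains Q_C/T_C = 620.5/302.15 = 2.054 kJ/K.
ΔS_univ = −Q_H/T_H + Q_C/T_C = 0.3110 kJ/K (> 0, since η = 0.191 < η_Carnot = 0.314).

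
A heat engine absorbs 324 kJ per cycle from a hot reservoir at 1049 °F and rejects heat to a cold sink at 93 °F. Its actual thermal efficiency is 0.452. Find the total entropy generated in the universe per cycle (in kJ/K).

ΔS_univ ≈ 0.192 kJ/K

T_H = 1049 °F → (1049 − 32) × 5/9 = 565.00 °C = 838.15 K.
T_C = 93 °F → (93 − 32) × 5/9 = 33.89 °C = 307.04 K.
W = η·Q_H = 0.452 × 324 = 146.4 kJ, so Q_C = Q_H − W = 177.6 kJ.
The hot reservoir loses entropy Q_H/T_H = 324/838.15 = 0.3866 kJ/K; the cold reservoir gains Q_C/T_C = 177.6/307.04 = 0.5783 kJ/K.
ΔS_univ = −Q_H/T_H + Q_C/T_C = 0.192 kJ/K (> 0, since η = 0.452 < η_Carnot = 0.634).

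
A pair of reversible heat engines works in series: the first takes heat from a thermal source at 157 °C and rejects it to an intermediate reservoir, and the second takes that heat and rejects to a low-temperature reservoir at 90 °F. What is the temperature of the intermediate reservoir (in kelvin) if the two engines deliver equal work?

T_m ≈ 368 K

T_H = 157 °C → 157 + 273.15 = 430.15 K.
T_C = 90 °F → (90 − 32) × 5/9 = 32.22 °C = 305.37 K.
For reversible stages Q_m = Q_H·(T_m/T_H). Setting W₁ = Q_H(1 − T_m/T_H) equal to W₂ = Q_m(1 − T_C/T_m) = Q_H·(T_m − T_C)/T_H gives T_H − T_m = T_m − T_C, so T_m = (T_H + T_C)/2 = (430.15 + 305.37)/2 = 368 K.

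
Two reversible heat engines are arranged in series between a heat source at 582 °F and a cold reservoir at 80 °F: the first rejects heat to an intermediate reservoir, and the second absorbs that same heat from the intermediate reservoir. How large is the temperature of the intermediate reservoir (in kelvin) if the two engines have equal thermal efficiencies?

T_H = 582 °F → (582 − 32) × 5/9 = 305.56 °C = 578.71 K.
T_C = 80 °F → (80 − 32) × 5/9 = 26.67 °C = 299.82 K.
Equal efficiencies require 1 − T_m/T_H = 1 − T_C/T_m, i.e. T_m/T_H = T_C/T_m, so T_m = √(T_H·T_C) = √(578.71 × 299.82) = 416.5 K.

T_m ≈ 416.5 K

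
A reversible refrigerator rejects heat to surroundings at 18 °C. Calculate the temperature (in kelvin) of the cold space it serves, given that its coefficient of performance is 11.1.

T_C ≈ 267 K

T_H = 18 °C → 18 + 273.15 = 291.15 K.
COP_R = T_C/(T_H − T_C) ⇒ T_C = T_H·COP_R/(1 + COP_R) = 291.15 × 11.1/(1 + 11.1) = 267 K.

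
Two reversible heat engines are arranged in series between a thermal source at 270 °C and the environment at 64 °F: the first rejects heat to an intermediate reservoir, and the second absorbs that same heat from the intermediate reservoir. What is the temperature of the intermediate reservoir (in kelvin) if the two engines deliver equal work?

T_m ≈ 417.0 K

T_H = 270 °C → 270 + 273.15 = 543.15 K.
T_C = 64 °F → (64 − 32) × 5/9 = 17.78 °C = 290.93 K.
For reversible stages Q_m = Q_H·(T_m/T_H). Setting W₁ = Q_H(1 − T_m/T_H) equal to W₂ = Q_m(1 − T_C/T_m) = Q_H·(T_m − T_C)/T_H gives T_H − T_m = T_m − T_C, so T_m = (T_H + T_C)/2 = (543.15 + 290.93)/2 = 417.0 K.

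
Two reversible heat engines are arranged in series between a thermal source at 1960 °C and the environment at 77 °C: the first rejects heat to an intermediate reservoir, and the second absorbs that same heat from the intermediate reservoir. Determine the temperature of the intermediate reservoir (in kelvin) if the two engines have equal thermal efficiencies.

T_m ≈ 884.3 K

T_H = 1960 °C → 1960 + 273.15 = 2233.15 K.
T_C = 77 °C → 77 + 273.15 = 350.15 K.
Equal efficiencies require 1 − T_m/T_H = 1 − T_C/T_m, i.e. T_m/T_H = T_C/T_m, so T_m = √(T_H·T_C) = √(2233.15 × 350.15) = 884.3 K.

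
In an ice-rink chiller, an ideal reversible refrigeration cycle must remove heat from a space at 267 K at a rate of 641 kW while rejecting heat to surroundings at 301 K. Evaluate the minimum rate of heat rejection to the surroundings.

Q̇_H ≈ 723 kW

For a reversible cycle Q_H/Q_C = T_H/T_C, so Q_H = Q_C·T_H/T_C = 641 × 301.00/267.00 = 723 kW.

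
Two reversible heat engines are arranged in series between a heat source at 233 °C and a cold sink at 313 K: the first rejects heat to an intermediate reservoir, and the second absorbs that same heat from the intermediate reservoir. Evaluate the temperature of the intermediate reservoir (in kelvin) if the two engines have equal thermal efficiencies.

T_H = 233 °C → 233 + 273.15 = 506.15 K.
Equal efficiencies require 1 − T_m/T_H = 1 − T_C/T_m, i.e. T_m/T_H = T_C/T_m, so T_m = √(T_H·T_C) = √(506.15 × 313.00) = 398 K.

T_m ≈ 398 K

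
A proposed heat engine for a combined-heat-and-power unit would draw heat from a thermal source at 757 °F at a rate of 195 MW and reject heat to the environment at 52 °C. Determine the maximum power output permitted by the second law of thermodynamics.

Ẇ_max ≈ 101 MW

T_H = 757 °F → (757 − 32) × 5/9 = 402.78 °C = 675.93 K.
T_C = 52 °C → 52 + 273.15 = 325.15 K.
The second-law ceiling is the Carnot efficiency, η_max = 1 − T_C/T_H = 1 − 325.15/675.93 = 0.5190.
W_max = η_max · Q_H = 0.5190 × 195 = 101 MW.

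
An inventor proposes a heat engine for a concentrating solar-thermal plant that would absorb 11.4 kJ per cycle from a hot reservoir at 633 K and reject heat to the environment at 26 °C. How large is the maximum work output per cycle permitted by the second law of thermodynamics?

W_max ≈ 6.012 kJ

T_C = 26 °C → 26 + 273.15 = 299.15 K.
No engine can exceed the Carnot limit: η_max = 1 − T_C/T_H = 1 − 299.15/633.00 = 0.5274.
W_max = η_max · Q_H = 0.5274 × 11.4 = 6.012 kJ.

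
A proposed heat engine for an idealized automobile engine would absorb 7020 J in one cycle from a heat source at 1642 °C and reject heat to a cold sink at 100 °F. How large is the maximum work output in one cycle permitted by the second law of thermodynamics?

T_H = 1642 °C → 1642 + 273.15 = 1915.15 K.
T_C = 100 °F → (100 − 32) × 5/9 = 37.78 °C = 310.93 K.
No engine can exceed the Carnot limit: η_max = 1 − T_C/T_H = 1 − 310.93/1915.15 = 0.8376.
W_max = η_max · Q_H = 0.8376 × 7020 = 5880 J.

W_max ≈ 5880 J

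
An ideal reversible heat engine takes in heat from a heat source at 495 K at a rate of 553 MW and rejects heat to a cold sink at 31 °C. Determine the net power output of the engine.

T_C = 31 °C → 31 + 273.15 = 304.15 K.
The Carnot efficiency is η = 1 − T_C/T_H = 1 − 304.15/495.00 = 0.3856.
W = η·Q_H = 0.3856 × 553 = 213 MW.

Ẇ ≈ 213 MW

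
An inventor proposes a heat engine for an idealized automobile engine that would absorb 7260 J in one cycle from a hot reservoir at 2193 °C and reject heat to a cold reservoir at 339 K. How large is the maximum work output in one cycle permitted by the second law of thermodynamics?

W_max ≈ 6260 J

T_H = 2193 °C → 2193 + 273.15 = 2466.15 K.
By the Carnot theorem, η_max = 1 − T_C/T_H = 1 − 339.00/2466.15 = 0.8625.
W_max = η_max · Q_H = 0.8625 × 7260 = 6260 J.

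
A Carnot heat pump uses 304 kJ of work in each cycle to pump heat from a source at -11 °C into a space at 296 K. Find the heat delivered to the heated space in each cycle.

T_C = -11 °C → -11 + 273.15 = 262.15 K.
COP_HP = T_H/(T_H − T_C) = 296.00/33.85 = 8.7445.
Q_H = COP_HP · W = 8.7445 × 304 = 2660 kJ.

Q_H ≈ 2660 kJ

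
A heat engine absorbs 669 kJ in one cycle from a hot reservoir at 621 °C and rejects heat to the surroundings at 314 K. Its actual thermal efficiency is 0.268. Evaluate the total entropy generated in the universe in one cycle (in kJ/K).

ΔS_univ ≈ 0.811 kJ/K

T_H = 621 °C → 621 + 273.15 = 894.15 K.
W = η·Q_H = 0.268 × 669 = 179.3 kJ, so Q_C = Q_H − W = 489.7 kJ.
Reservoir entropy changes: ΔS_H = −Q_H/T_H = −669/894.15 = -0.7482 kJ/K and ΔS_C = +Q_C/T_C = 489.7/314.00 = 1.560 kJ/K.
ΔS_univ = −Q_H/T_H + Q_C/T_C = 0.811 kJ/K (> 0, since η = 0.268 < η_Carnot = 0.649).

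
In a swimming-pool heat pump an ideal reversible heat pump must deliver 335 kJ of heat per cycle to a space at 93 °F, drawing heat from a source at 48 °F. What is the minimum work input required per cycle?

W_in ≈ 27.3 kJ

T_H = 93 °F → (93 − 32) × 5/9 = 33.89 °C = 307.04 K.
T_C = 48 °F → (48 − 32) × 5/9 = 8.89 °C = 282.04 K.
Reversible heating COP: COP_HP = T_H/(T_H − T_C) = 307.04/25.00 = 12.2816.
W = Q_H/COP_HP = 335/12.2816 = 27.3 kJ.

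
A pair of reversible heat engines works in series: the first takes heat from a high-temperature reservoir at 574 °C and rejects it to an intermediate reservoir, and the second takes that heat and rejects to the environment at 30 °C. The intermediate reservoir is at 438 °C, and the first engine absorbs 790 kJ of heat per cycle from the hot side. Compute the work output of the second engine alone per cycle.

T_H = 574 °C → 574 + 273.15 = 847.15 K.
T_C = 30 °C → 30 + 273.15 = 303.15 K.
T_m = 438 °C → 438 + 273.15 = 711.15 K.
Heat entering the second stage: Q_m = Q_H·(T_m/T_H) = 790 × 711.15/847.15 = 663 kJ.
Second-stage efficiency η₂ = 1 − T_C/T_m = 1 − 303.15/711.15 = 0.5737, so W₂ = η₂·Q_m = 380 kJ.

W₂ ≈ 380 kJ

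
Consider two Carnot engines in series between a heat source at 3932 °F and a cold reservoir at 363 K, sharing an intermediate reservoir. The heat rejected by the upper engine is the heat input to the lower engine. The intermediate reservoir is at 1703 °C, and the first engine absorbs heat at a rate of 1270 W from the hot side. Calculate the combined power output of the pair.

Ẇ_total ≈ 1080 W

T_H = 3932 °F → (3932 − 32) × 5/9 = 2166.67 °C = 2439.82 K.
Two reversible stages in series are equivalent to a single Carnot engine between T_H and T_C, so η_total = 1 − T_C/T_H = 1 − 363.00/2439.82 = 0.8512.
W_total = η_total · Q_H = 0.8512 × 1270 = 1080 W.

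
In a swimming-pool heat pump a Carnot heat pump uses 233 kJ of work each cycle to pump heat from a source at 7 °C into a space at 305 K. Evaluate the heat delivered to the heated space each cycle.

T_C = 7 °C → 7 + 273.15 = 280.15 K.
Reversible heating COP: COP_HP = T_H/(T_H − T_C) = 305.00/24.85 = 12.2736.
Q_H = COP_HP · W = 12.2736 × 233 = 2860 kJ.

Q_H ≈ 2860 kJ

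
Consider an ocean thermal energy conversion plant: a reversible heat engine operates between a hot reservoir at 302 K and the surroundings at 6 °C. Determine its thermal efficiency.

η ≈ 0.0757

T_C = 6 °C → 6 + 273.15 = 279.15 K.
The Carnot efficiency is η = 1 − T_C/T_H = 1 − 279.15/302.00 = 0.0757.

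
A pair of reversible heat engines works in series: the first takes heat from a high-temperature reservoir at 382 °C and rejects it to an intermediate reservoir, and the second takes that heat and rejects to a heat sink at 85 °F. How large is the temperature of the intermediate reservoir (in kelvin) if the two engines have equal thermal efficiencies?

T_H = 382 °C → 382 + 273.15 = 655.15 K.
T_C = 85 °F → (85 − 32) × 5/9 = 29.44 °C = 302.59 K.
Equal efficiencies require 1 − T_m/T_H = 1 − T_C/T_m, i.e. T_m/T_H = T_C/T_m, so T_m = √(T_H·T_C) = √(655.15 × 302.59) = 445 K.

T_m ≈ 445 K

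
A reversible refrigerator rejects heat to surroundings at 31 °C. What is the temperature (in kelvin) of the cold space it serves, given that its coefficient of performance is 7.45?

T_H = 31 °C → 31 + 273.15 = 304.15 K.
COP_R = T_C/(T_H − T_C) ⇒ T_C = T_H·COP_R/(1 + COP_R) = 304.15 × 7.45/(1 + 7.45) = 268 K.

T_C ≈ 268 K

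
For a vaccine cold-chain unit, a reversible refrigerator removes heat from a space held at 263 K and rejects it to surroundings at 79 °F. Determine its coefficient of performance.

COP_R ≈ 7.253

T_H = 79 °F → (79 − 32) × 5/9 = 26.11 °C = 299.26 K.
The reversible coefficient of performance is COP_R = T_C/(T_H − T_C) = 263.00/(299.26 − 263.00) = 7.253.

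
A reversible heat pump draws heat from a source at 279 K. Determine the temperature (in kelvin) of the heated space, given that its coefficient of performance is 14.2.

COP_HP = T_H/(T_H − T_C) ⇒ T_H = T_C·COP_HP/(COP_HP − 1) = 279.00 × 14.2/(14.2 − 1) = 300 K.

T_H ≈ 300 K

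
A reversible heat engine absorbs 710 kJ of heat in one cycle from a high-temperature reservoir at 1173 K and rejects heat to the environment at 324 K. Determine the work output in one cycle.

W ≈ 513.9 kJ

Since the cycle is reversible, η = 1 − T_C/T_H = 1 − 324.00/1173.00 = 0.7238.
W = η·Q_H = 0.7238 × 710 = 513.9 kJ.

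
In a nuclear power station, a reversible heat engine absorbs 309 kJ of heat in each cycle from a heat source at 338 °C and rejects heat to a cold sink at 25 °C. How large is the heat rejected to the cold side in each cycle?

Q_C ≈ 150.7 kJ

T_H = 338 °C → 338 + 273.15 = 611.15 K.
T_C = 25 °C → 25 + 273.15 = 298.15 K.
η_rev = 1 − T_C/T_H = 1 − 298.15/611.15 = 0.5121.
For a reversible cycle Q_C/Q_H = T_C/T_H, so Q_C = 309 × 298.15/611.15 = 150.7 kJ.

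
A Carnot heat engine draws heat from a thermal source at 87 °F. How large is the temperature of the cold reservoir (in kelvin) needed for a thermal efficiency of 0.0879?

T_C ≈ 277 K

T_H = 87 °F → (87 − 32) × 5/9 = 30.56 °C = 303.71 K.
From η = 1 − T_C/T_H, T_C = T_H·(1 − η) = 303.71 × (1 − 0.0879) = 277 K.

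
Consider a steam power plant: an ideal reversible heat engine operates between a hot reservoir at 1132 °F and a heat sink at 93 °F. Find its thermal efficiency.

η ≈ 0.653

T_H = 1132 °F → (1132 − 32) × 5/9 = 611.11 °C = 884.26 K.
T_C = 93 °F → (93 − 32) × 5/9 = 33.89 °C = 307.04 K.
Since the cycle is reversible, η = 1 − T_C/T_H = 1 − 307.04/884.26 = 0.653.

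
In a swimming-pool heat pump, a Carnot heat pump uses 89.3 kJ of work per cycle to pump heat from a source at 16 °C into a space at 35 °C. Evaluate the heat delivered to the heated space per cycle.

Q_H ≈ 1450 kJ

T_H = 35 °C → 35 + 273.15 = 308.15 K.
T_C = 16 °C → 16 + 273.15 = 289.15 K.
COP_HP = T_H/(T_H − T_C) = 308.15/19.00 = 16.2184.
Q_H = COP_HP · W = 16.2184 × 89.3 = 1450 kJ.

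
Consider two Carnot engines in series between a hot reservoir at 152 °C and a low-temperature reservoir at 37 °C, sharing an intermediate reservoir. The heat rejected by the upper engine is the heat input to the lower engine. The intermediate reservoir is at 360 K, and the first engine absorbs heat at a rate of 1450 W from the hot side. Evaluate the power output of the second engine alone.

Ẇ₂ ≈ 170 W

T_H = 152 °C → 152 + 273.15 = 425.15 K.
T_C = 37 °C → 37 + 273.15 = 310.15 K.
Heat entering the second stage: Q_m = Q_H·(T_m/T_H) = 1450 × 360.00/425.15 = 1230 W.
Second-stage efficiency η₂ = 1 − T_C/T_m = 1 − 310.15/360.00 = 0.1385, so W₂ = η₂·Q_m = 170 W.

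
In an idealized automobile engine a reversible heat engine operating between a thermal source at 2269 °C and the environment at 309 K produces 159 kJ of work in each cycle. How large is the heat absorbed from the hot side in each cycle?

Q_H ≈ 181.0 kJ

T_H = 2269 °C → 2269 + 273.15 = 2542.15 K.
The Carnot efficiency is η = 1 − T_C/T_H = 1 − 309.00/2542.15 = 0.8784.
Q_H = W/η = 159/0.8784 = 181.0 kJ.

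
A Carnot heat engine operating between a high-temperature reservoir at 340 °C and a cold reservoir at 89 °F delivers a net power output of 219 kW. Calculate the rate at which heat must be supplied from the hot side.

T_H = 340 °C → 340 + 273.15 = 613.15 K.
T_C = 89 °F → (89 − 32) × 5/9 = 31.67 °C = 304.82 K.
For a reversible engine, η = 1 − T_C/T_H = 1 − 304.82/613.15 = 0.5029.
Q_H = W/η = 219/0.5029 = 435.5 kW.

Q̇_H ≈ 435.5 kW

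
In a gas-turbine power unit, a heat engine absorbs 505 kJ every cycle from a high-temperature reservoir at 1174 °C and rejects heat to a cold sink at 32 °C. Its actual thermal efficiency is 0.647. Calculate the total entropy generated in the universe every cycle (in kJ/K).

ΔS_univ ≈ 0.235 kJ/K

T_H = 1174 °C → 1174 + 273.15 = 1447.15 K.
T_C = 32 °C → 32 + 273.15 = 305.15 K.
W = η·Q_H = 0.647 × 505 = 326.7 kJ, so Q_C = Q_H − W = 178.3 kJ.
The hot reservoir loses entropy Q_H/T_H = 505/1447.15 = 0.3490 kJ/K; the cold reservoir gains Q_C/T_C = 178.3/305.15 = 0.5842 kJ/K.
ΔS_univ = −Q_H/T_H + Q_C/T_C = 0.235 kJ/K (> 0, since η = 0.647 < η_Carnot = 0.789).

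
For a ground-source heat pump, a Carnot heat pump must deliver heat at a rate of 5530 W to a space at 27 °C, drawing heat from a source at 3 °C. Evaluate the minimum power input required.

Ẇ_in ≈ 442 W

T_H = 27 °C → 27 + 273.15 = 300.15 K.
T_C = 3 °C → 3 + 273.15 = 276.15 K.
For a reversible heat pump, COP_HP = T_H/(T_H − T_C) = 300.15/24.00 = 12.5062.
W = Q_H/COP_HP = 5530/12.5062 = 442 W.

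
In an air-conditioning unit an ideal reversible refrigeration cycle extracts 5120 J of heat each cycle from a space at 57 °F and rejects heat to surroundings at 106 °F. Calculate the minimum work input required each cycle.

W_in ≈ 486 J

T_H = 106 °F → (106 − 32) × 5/9 = 41.11 °C = 314.26 K.
T_C = 57 °F → (57 − 32) × 5/9 = 13.89 °C = 287.04 K.
For a reversible refrigerator, COP_R = T_C/(T_H − T_C) = 287.04/27.22 = 10.5443.
W = Q_C/COP_R = 5120/10.5443 = 486 J.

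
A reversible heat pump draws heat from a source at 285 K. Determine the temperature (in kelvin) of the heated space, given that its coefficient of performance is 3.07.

COP_HP = T_H/(T_H − T_C) ⇒ T_H = T_C·COP_HP/(COP_HP − 1) = 285.00 × 3.07/(3.07 − 1) = 423 K.

T_H ≈ 423 K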